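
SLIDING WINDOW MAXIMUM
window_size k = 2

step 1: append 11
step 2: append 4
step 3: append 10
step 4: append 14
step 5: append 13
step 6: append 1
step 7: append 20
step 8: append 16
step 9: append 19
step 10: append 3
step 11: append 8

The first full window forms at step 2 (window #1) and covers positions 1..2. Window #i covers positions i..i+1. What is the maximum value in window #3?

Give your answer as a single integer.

step 1: append 11 -> window=[11] (not full yet)
step 2: append 4 -> window=[11, 4] -> max=11
step 3: append 10 -> window=[4, 10] -> max=10
step 4: append 14 -> window=[10, 14] -> max=14
Window #3 max = 14

Answer: 14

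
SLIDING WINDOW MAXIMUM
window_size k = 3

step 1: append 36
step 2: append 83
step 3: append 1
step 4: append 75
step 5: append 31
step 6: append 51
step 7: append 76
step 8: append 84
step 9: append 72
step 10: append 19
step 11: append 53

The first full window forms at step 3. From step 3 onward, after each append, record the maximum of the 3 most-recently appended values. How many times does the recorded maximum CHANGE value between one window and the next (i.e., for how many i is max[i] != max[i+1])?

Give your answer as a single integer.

step 1: append 36 -> window=[36] (not full yet)
step 2: append 83 -> window=[36, 83] (not full yet)
step 3: append 1 -> window=[36, 83, 1] -> max=83
step 4: append 75 -> window=[83, 1, 75] -> max=83
step 5: append 31 -> window=[1, 75, 31] -> max=75
step 6: append 51 -> window=[75, 31, 51] -> max=75
step 7: append 76 -> window=[31, 51, 76] -> max=76
step 8: append 84 -> window=[51, 76, 84] -> max=84
step 9: append 72 -> window=[76, 84, 72] -> max=84
step 10: append 19 -> window=[84, 72, 19] -> max=84
step 11: append 53 -> window=[72, 19, 53] -> max=72
Recorded maximums: 83 83 75 75 76 84 84 84 72
Changes between consecutive maximums: 4

Answer: 4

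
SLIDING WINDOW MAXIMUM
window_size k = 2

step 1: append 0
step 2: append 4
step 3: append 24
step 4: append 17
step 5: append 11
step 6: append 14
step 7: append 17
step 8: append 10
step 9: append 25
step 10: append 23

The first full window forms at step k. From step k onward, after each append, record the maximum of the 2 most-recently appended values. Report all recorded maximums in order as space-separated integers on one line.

Answer: 4 24 24 17 14 17 17 25 25

Derivation:
step 1: append 0 -> window=[0] (not full yet)
step 2: append 4 -> window=[0, 4] -> max=4
step 3: append 24 -> window=[4, 24] -> max=24
step 4: append 17 -> window=[24, 17] -> max=24
step 5: append 11 -> window=[17, 11] -> max=17
step 6: append 14 -> window=[11, 14] -> max=14
step 7: append 17 -> window=[14, 17] -> max=17
step 8: append 10 -> window=[17, 10] -> max=17
step 9: append 25 -> window=[10, 25] -> max=25
step 10: append 23 -> window=[25, 23] -> max=25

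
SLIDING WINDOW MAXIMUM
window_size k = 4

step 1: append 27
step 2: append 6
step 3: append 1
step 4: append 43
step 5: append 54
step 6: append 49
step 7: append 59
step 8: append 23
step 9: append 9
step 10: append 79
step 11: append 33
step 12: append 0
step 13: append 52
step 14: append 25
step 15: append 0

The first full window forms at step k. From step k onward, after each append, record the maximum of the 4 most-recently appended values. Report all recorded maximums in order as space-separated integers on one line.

step 1: append 27 -> window=[27] (not full yet)
step 2: append 6 -> window=[27, 6] (not full yet)
step 3: append 1 -> window=[27, 6, 1] (not full yet)
step 4: append 43 -> window=[27, 6, 1, 43] -> max=43
step 5: append 54 -> window=[6, 1, 43, 54] -> max=54
step 6: append 49 -> window=[1, 43, 54, 49] -> max=54
step 7: append 59 -> window=[43, 54, 49, 59] -> max=59
step 8: append 23 -> window=[54, 49, 59, 23] -> max=59
step 9: append 9 -> window=[49, 59, 23, 9] -> max=59
step 10: append 79 -> window=[59, 23, 9, 79] -> max=79
step 11: append 33 -> window=[23, 9, 79, 33] -> max=79
step 12: append 0 -> window=[9, 79, 33, 0] -> max=79
step 13: append 52 -> window=[79, 33, 0, 52] -> max=79
step 14: append 25 -> window=[33, 0, 52, 25] -> max=52
step 15: append 0 -> window=[0, 52, 25, 0] -> max=52

Answer: 43 54 54 59 59 59 79 79 79 79 52 52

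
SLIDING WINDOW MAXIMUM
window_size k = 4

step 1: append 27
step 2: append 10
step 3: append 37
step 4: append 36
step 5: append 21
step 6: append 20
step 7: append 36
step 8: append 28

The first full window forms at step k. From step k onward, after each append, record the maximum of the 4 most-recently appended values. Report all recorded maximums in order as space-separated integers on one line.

Answer: 37 37 37 36 36

Derivation:
step 1: append 27 -> window=[27] (not full yet)
step 2: append 10 -> window=[27, 10] (not full yet)
step 3: append 37 -> window=[27, 10, 37] (not full yet)
step 4: append 36 -> window=[27, 10, 37, 36] -> max=37
step 5: append 21 -> window=[10, 37, 36, 21] -> max=37
step 6: append 20 -> window=[37, 36, 21, 20] -> max=37
step 7: append 36 -> window=[36, 21, 20, 36] -> max=36
step 8: append 28 -> window=[21, 20, 36, 28] -> max=36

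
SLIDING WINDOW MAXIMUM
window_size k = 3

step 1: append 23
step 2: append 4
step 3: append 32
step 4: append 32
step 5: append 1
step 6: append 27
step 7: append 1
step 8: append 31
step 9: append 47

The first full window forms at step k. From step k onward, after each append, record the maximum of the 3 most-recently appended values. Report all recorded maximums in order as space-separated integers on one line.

Answer: 32 32 32 32 27 31 47

Derivation:
step 1: append 23 -> window=[23] (not full yet)
step 2: append 4 -> window=[23, 4] (not full yet)
step 3: append 32 -> window=[23, 4, 32] -> max=32
step 4: append 32 -> window=[4, 32, 32] -> max=32
step 5: append 1 -> window=[32, 32, 1] -> max=32
step 6: append 27 -> window=[32, 1, 27] -> max=32
step 7: append 1 -> window=[1, 27, 1] -> max=27
step 8: append 31 -> window=[27, 1, 31] -> max=31
step 9: append 47 -> window=[1, 31, 47] -> max=47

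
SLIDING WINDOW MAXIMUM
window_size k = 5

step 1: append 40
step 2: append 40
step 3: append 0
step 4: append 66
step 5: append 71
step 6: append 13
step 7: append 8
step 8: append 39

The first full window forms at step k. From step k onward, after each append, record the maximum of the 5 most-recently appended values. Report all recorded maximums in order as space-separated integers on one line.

step 1: append 40 -> window=[40] (not full yet)
step 2: append 40 -> window=[40, 40] (not full yet)
step 3: append 0 -> window=[40, 40, 0] (not full yet)
step 4: append 66 -> window=[40, 40, 0, 66] (not full yet)
step 5: append 71 -> window=[40, 40, 0, 66, 71] -> max=71
step 6: append 13 -> window=[40, 0, 66, 71, 13] -> max=71
step 7: append 8 -> window=[0, 66, 71, 13, 8] -> max=71
step 8: append 39 -> window=[66, 71, 13, 8, 39] -> max=71

Answer: 71 71 71 71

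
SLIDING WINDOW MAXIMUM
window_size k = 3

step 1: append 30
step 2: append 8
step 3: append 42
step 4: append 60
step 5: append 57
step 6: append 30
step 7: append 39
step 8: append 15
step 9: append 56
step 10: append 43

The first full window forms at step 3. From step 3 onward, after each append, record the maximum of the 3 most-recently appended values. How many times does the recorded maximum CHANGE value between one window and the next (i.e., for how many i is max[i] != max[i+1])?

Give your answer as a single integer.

Answer: 4

Derivation:
step 1: append 30 -> window=[30] (not full yet)
step 2: append 8 -> window=[30, 8] (not full yet)
step 3: append 42 -> window=[30, 8, 42] -> max=42
step 4: append 60 -> window=[8, 42, 60] -> max=60
step 5: append 57 -> window=[42, 60, 57] -> max=60
step 6: append 30 -> window=[60, 57, 30] -> max=60
step 7: append 39 -> window=[57, 30, 39] -> max=57
step 8: append 15 -> window=[30, 39, 15] -> max=39
step 9: append 56 -> window=[39, 15, 56] -> max=56
step 10: append 43 -> window=[15, 56, 43] -> max=56
Recorded maximums: 42 60 60 60 57 39 56 56
Changes between consecutive maximums: 4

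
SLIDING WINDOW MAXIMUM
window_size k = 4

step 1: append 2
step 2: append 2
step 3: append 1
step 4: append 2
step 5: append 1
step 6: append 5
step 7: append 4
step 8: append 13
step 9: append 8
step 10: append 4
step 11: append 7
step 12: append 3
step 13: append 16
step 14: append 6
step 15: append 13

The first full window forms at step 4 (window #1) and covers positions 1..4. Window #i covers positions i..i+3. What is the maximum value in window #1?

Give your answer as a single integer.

step 1: append 2 -> window=[2] (not full yet)
step 2: append 2 -> window=[2, 2] (not full yet)
step 3: append 1 -> window=[2, 2, 1] (not full yet)
step 4: append 2 -> window=[2, 2, 1, 2] -> max=2
Window #1 max = 2

Answer: 2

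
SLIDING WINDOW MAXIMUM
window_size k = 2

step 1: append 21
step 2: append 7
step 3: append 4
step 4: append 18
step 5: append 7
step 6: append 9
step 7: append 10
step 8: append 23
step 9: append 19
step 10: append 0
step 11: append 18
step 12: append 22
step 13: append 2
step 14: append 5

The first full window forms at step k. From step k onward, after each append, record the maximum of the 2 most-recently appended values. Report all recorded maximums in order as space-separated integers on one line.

Answer: 21 7 18 18 9 10 23 23 19 18 22 22 5

Derivation:
step 1: append 21 -> window=[21] (not full yet)
step 2: append 7 -> window=[21, 7] -> max=21
step 3: append 4 -> window=[7, 4] -> max=7
step 4: append 18 -> window=[4, 18] -> max=18
step 5: append 7 -> window=[18, 7] -> max=18
step 6: append 9 -> window=[7, 9] -> max=9
step 7: append 10 -> window=[9, 10] -> max=10
step 8: append 23 -> window=[10, 23] -> max=23
step 9: append 19 -> window=[23, 19] -> max=23
step 10: append 0 -> window=[19, 0] -> max=19
step 11: append 18 -> window=[0, 18] -> max=18
step 12: append 22 -> window=[18, 22] -> max=22
step 13: append 2 -> window=[22, 2] -> max=22
step 14: append 5 -> window=[2, 5] -> max=5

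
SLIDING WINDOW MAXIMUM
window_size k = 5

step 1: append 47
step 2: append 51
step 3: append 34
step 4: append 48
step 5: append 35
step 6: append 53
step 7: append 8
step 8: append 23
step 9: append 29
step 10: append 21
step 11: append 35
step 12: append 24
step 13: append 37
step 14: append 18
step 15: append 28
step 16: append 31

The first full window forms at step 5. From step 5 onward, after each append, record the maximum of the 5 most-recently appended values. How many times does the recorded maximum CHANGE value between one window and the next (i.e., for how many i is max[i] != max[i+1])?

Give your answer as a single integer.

Answer: 3

Derivation:
step 1: append 47 -> window=[47] (not full yet)
step 2: append 51 -> window=[47, 51] (not full yet)
step 3: append 34 -> window=[47, 51, 34] (not full yet)
step 4: append 48 -> window=[47, 51, 34, 48] (not full yet)
step 5: append 35 -> window=[47, 51, 34, 48, 35] -> max=51
step 6: append 53 -> window=[51, 34, 48, 35, 53] -> max=53
step 7: append 8 -> window=[34, 48, 35, 53, 8] -> max=53
step 8: append 23 -> window=[48, 35, 53, 8, 23] -> max=53
step 9: append 29 -> window=[35, 53, 8, 23, 29] -> max=53
step 10: append 21 -> window=[53, 8, 23, 29, 21] -> max=53
step 11: append 35 -> window=[8, 23, 29, 21, 35] -> max=35
step 12: append 24 -> window=[23, 29, 21, 35, 24] -> max=35
step 13: append 37 -> window=[29, 21, 35, 24, 37] -> max=37
step 14: append 18 -> window=[21, 35, 24, 37, 18] -> max=37
step 15: append 28 -> window=[35, 24, 37, 18, 28] -> max=37
step 16: append 31 -> window=[24, 37, 18, 28, 31] -> max=37
Recorded maximums: 51 53 53 53 53 53 35 35 37 37 37 37
Changes between consecutive maximums: 3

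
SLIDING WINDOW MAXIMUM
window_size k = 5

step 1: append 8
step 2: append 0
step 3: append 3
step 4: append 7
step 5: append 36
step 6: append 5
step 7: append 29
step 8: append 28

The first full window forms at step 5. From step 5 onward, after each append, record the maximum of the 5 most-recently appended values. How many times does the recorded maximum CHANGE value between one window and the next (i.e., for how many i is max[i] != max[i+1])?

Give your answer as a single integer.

step 1: append 8 -> window=[8] (not full yet)
step 2: append 0 -> window=[8, 0] (not full yet)
step 3: append 3 -> window=[8, 0, 3] (not full yet)
step 4: append 7 -> window=[8, 0, 3, 7] (not full yet)
step 5: append 36 -> window=[8, 0, 3, 7, 36] -> max=36
step 6: append 5 -> window=[0, 3, 7, 36, 5] -> max=36
step 7: append 29 -> window=[3, 7, 36, 5, 29] -> max=36
step 8: append 28 -> window=[7, 36, 5, 29, 28] -> max=36
Recorded maximums: 36 36 36 36
Changes between consecutive maximums: 0

Answer: 0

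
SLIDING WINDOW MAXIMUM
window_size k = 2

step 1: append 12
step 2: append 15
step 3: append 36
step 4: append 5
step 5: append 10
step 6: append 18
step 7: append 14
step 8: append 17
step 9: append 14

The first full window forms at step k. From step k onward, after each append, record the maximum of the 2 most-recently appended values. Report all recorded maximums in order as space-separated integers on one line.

step 1: append 12 -> window=[12] (not full yet)
step 2: append 15 -> window=[12, 15] -> max=15
step 3: append 36 -> window=[15, 36] -> max=36
step 4: append 5 -> window=[36, 5] -> max=36
step 5: append 10 -> window=[5, 10] -> max=10
step 6: append 18 -> window=[10, 18] -> max=18
step 7: append 14 -> window=[18, 14] -> max=18
step 8: append 17 -> window=[14, 17] -> max=17
step 9: append 14 -> window=[17, 14] -> max=17

Answer: 15 36 36 10 18 18 17 17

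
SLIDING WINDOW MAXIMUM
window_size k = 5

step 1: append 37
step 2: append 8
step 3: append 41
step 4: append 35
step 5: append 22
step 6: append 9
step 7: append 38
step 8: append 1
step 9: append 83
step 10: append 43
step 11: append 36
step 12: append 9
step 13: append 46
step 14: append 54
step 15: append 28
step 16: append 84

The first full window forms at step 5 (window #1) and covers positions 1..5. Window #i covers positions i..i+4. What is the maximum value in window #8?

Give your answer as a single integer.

step 1: append 37 -> window=[37] (not full yet)
step 2: append 8 -> window=[37, 8] (not full yet)
step 3: append 41 -> window=[37, 8, 41] (not full yet)
step 4: append 35 -> window=[37, 8, 41, 35] (not full yet)
step 5: append 22 -> window=[37, 8, 41, 35, 22] -> max=41
step 6: append 9 -> window=[8, 41, 35, 22, 9] -> max=41
step 7: append 38 -> window=[41, 35, 22, 9, 38] -> max=41
step 8: append 1 -> window=[35, 22, 9, 38, 1] -> max=38
step 9: append 83 -> window=[22, 9, 38, 1, 83] -> max=83
step 10: append 43 -> window=[9, 38, 1, 83, 43] -> max=83
step 11: append 36 -> window=[38, 1, 83, 43, 36] -> max=83
step 12: append 9 -> window=[1, 83, 43, 36, 9] -> max=83
Window #8 max = 83

Answer: 83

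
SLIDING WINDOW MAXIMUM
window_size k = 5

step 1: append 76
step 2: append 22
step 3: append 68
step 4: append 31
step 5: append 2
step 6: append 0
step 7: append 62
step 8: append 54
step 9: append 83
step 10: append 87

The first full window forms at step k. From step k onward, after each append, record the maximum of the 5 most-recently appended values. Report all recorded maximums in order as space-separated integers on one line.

step 1: append 76 -> window=[76] (not full yet)
step 2: append 22 -> window=[76, 22] (not full yet)
step 3: append 68 -> window=[76, 22, 68] (not full yet)
step 4: append 31 -> window=[76, 22, 68, 31] (not full yet)
step 5: append 2 -> window=[76, 22, 68, 31, 2] -> max=76
step 6: append 0 -> window=[22, 68, 31, 2, 0] -> max=68
step 7: append 62 -> window=[68, 31, 2, 0, 62] -> max=68
step 8: append 54 -> window=[31, 2, 0, 62, 54] -> max=62
step 9: append 83 -> window=[2, 0, 62, 54, 83] -> max=83
step 10: append 87 -> window=[0, 62, 54, 83, 87] -> max=87

Answer: 76 68 68 62 83 87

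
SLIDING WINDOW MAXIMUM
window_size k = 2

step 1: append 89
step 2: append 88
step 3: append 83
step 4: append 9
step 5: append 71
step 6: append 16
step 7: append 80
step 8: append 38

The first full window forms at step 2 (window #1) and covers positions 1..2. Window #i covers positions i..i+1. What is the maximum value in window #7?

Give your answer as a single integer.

Answer: 80

Derivation:
step 1: append 89 -> window=[89] (not full yet)
step 2: append 88 -> window=[89, 88] -> max=89
step 3: append 83 -> window=[88, 83] -> max=88
step 4: append 9 -> window=[83, 9] -> max=83
step 5: append 71 -> window=[9, 71] -> max=71
step 6: append 16 -> window=[71, 16] -> max=71
step 7: append 80 -> window=[16, 80] -> max=80
step 8: append 38 -> window=[80, 38] -> max=80
Window #7 max = 80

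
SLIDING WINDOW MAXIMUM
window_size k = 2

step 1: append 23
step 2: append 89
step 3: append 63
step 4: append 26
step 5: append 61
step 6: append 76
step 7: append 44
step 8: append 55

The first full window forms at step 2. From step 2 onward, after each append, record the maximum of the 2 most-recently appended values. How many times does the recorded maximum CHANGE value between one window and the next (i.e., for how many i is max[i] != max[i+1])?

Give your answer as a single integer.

Answer: 4

Derivation:
step 1: append 23 -> window=[23] (not full yet)
step 2: append 89 -> window=[23, 89] -> max=89
step 3: append 63 -> window=[89, 63] -> max=89
step 4: append 26 -> window=[63, 26] -> max=63
step 5: append 61 -> window=[26, 61] -> max=61
step 6: append 76 -> window=[61, 76] -> max=76
step 7: append 44 -> window=[76, 44] -> max=76
step 8: append 55 -> window=[44, 55] -> max=55
Recorded maximums: 89 89 63 61 76 76 55
Changes between consecutive maximums: 4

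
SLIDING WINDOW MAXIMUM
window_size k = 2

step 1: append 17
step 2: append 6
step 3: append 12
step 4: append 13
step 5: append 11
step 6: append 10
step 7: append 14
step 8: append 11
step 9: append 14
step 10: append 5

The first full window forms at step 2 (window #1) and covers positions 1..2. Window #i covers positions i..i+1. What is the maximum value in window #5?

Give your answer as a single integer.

step 1: append 17 -> window=[17] (not full yet)
step 2: append 6 -> window=[17, 6] -> max=17
step 3: append 12 -> window=[6, 12] -> max=12
step 4: append 13 -> window=[12, 13] -> max=13
step 5: append 11 -> window=[13, 11] -> max=13
step 6: append 10 -> window=[11, 10] -> max=11
Window #5 max = 11

Answer: 11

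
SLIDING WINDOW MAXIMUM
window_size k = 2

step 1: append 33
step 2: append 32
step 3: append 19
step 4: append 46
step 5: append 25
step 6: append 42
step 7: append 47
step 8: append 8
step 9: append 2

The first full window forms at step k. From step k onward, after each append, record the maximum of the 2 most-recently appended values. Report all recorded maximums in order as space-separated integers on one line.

step 1: append 33 -> window=[33] (not full yet)
step 2: append 32 -> window=[33, 32] -> max=33
step 3: append 19 -> window=[32, 19] -> max=32
step 4: append 46 -> window=[19, 46] -> max=46
step 5: append 25 -> window=[46, 25] -> max=46
step 6: append 42 -> window=[25, 42] -> max=42
step 7: append 47 -> window=[42, 47] -> max=47
step 8: append 8 -> window=[47, 8] -> max=47
step 9: append 2 -> window=[8, 2] -> max=8

Answer: 33 32 46 46 42 47 47 8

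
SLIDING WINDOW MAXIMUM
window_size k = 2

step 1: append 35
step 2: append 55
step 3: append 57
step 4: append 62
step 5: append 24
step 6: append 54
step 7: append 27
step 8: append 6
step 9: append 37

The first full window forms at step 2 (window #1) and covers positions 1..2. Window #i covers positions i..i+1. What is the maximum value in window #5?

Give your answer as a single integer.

step 1: append 35 -> window=[35] (not full yet)
step 2: append 55 -> window=[35, 55] -> max=55
step 3: append 57 -> window=[55, 57] -> max=57
step 4: append 62 -> window=[57, 62] -> max=62
step 5: append 24 -> window=[62, 24] -> max=62
step 6: append 54 -> window=[24, 54] -> max=54
Window #5 max = 54

Answer: 54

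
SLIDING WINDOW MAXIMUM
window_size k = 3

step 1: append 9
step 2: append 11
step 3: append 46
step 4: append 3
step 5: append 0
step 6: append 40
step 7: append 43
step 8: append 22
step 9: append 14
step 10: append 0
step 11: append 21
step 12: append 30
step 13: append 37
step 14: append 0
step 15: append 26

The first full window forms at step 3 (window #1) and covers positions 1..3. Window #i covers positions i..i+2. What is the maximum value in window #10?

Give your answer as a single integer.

step 1: append 9 -> window=[9] (not full yet)
step 2: append 11 -> window=[9, 11] (not full yet)
step 3: append 46 -> window=[9, 11, 46] -> max=46
step 4: append 3 -> window=[11, 46, 3] -> max=46
step 5: append 0 -> window=[46, 3, 0] -> max=46
step 6: append 40 -> window=[3, 0, 40] -> max=40
step 7: append 43 -> window=[0, 40, 43] -> max=43
step 8: append 22 -> window=[40, 43, 22] -> max=43
step 9: append 14 -> window=[43, 22, 14] -> max=43
step 10: append 0 -> window=[22, 14, 0] -> max=22
step 11: append 21 -> window=[14, 0, 21] -> max=21
step 12: append 30 -> window=[0, 21, 30] -> max=30
Window #10 max = 30

Answer: 30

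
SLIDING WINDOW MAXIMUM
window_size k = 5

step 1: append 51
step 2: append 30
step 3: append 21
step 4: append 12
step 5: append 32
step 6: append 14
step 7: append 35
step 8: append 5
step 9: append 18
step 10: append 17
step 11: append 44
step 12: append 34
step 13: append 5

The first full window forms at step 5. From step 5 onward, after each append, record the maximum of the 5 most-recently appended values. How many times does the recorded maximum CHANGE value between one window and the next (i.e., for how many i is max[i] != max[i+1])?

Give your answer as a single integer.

Answer: 3

Derivation:
step 1: append 51 -> window=[51] (not full yet)
step 2: append 30 -> window=[51, 30] (not full yet)
step 3: append 21 -> window=[51, 30, 21] (not full yet)
step 4: append 12 -> window=[51, 30, 21, 12] (not full yet)
step 5: append 32 -> window=[51, 30, 21, 12, 32] -> max=51
step 6: append 14 -> window=[30, 21, 12, 32, 14] -> max=32
step 7: append 35 -> window=[21, 12, 32, 14, 35] -> max=35
step 8: append 5 -> window=[12, 32, 14, 35, 5] -> max=35
step 9: append 18 -> window=[32, 14, 35, 5, 18] -> max=35
step 10: append 17 -> window=[14, 35, 5, 18, 17] -> max=35
step 11: append 44 -> window=[35, 5, 18, 17, 44] -> max=44
step 12: append 34 -> window=[5, 18, 17, 44, 34] -> max=44
step 13: append 5 -> window=[18, 17, 44, 34, 5] -> max=44
Recorded maximums: 51 32 35 35 35 35 44 44 44
Changes between consecutive maximums: 3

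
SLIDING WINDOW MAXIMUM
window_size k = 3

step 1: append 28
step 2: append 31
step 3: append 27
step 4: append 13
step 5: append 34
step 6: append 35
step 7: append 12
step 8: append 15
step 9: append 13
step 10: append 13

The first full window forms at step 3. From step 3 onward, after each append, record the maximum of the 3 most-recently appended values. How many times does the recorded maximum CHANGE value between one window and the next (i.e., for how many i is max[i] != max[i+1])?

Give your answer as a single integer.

Answer: 3

Derivation:
step 1: append 28 -> window=[28] (not full yet)
step 2: append 31 -> window=[28, 31] (not full yet)
step 3: append 27 -> window=[28, 31, 27] -> max=31
step 4: append 13 -> window=[31, 27, 13] -> max=31
step 5: append 34 -> window=[27, 13, 34] -> max=34
step 6: append 35 -> window=[13, 34, 35] -> max=35
step 7: append 12 -> window=[34, 35, 12] -> max=35
step 8: append 15 -> window=[35, 12, 15] -> max=35
step 9: append 13 -> window=[12, 15, 13] -> max=15
step 10: append 13 -> window=[15, 13, 13] -> max=15
Recorded maximums: 31 31 34 35 35 35 15 15
Changes between consecutive maximums: 3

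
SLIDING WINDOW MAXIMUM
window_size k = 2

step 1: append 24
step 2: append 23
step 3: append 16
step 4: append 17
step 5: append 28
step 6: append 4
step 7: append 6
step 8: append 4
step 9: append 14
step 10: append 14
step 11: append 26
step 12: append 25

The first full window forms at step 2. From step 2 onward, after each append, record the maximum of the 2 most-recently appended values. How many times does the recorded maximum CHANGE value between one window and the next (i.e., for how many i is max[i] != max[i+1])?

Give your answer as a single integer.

step 1: append 24 -> window=[24] (not full yet)
step 2: append 23 -> window=[24, 23] -> max=24
step 3: append 16 -> window=[23, 16] -> max=23
step 4: append 17 -> window=[16, 17] -> max=17
step 5: append 28 -> window=[17, 28] -> max=28
step 6: append 4 -> window=[28, 4] -> max=28
step 7: append 6 -> window=[4, 6] -> max=6
step 8: append 4 -> window=[6, 4] -> max=6
step 9: append 14 -> window=[4, 14] -> max=14
step 10: append 14 -> window=[14, 14] -> max=14
step 11: append 26 -> window=[14, 26] -> max=26
step 12: append 25 -> window=[26, 25] -> max=26
Recorded maximums: 24 23 17 28 28 6 6 14 14 26 26
Changes between consecutive maximums: 6

Answer: 6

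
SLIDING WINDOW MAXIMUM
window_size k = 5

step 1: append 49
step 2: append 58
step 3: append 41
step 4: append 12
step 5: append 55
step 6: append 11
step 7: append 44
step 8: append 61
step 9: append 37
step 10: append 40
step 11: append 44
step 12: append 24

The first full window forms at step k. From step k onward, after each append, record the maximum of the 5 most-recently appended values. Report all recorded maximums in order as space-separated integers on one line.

Answer: 58 58 55 61 61 61 61 61

Derivation:
step 1: append 49 -> window=[49] (not full yet)
step 2: append 58 -> window=[49, 58] (not full yet)
step 3: append 41 -> window=[49, 58, 41] (not full yet)
step 4: append 12 -> window=[49, 58, 41, 12] (not full yet)
step 5: append 55 -> window=[49, 58, 41, 12, 55] -> max=58
step 6: append 11 -> window=[58, 41, 12, 55, 11] -> max=58
step 7: append 44 -> window=[41, 12, 55, 11, 44] -> max=55
step 8: append 61 -> window=[12, 55, 11, 44, 61] -> max=61
step 9: append 37 -> window=[55, 11, 44, 61, 37] -> max=61
step 10: append 40 -> window=[11, 44, 61, 37, 40] -> max=61
step 11: append 44 -> window=[44, 61, 37, 40, 44] -> max=61
step 12: append 24 -> window=[61, 37, 40, 44, 24] -> max=61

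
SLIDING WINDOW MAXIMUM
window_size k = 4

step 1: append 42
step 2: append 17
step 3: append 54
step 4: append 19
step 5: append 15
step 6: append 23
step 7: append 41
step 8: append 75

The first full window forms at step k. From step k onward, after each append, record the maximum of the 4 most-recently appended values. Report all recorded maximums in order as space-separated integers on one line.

step 1: append 42 -> window=[42] (not full yet)
step 2: append 17 -> window=[42, 17] (not full yet)
step 3: append 54 -> window=[42, 17, 54] (not full yet)
step 4: append 19 -> window=[42, 17, 54, 19] -> max=54
step 5: append 15 -> window=[17, 54, 19, 15] -> max=54
step 6: append 23 -> window=[54, 19, 15, 23] -> max=54
step 7: append 41 -> window=[19, 15, 23, 41] -> max=41
step 8: append 75 -> window=[15, 23, 41, 75] -> max=75

Answer: 54 54 54 41 75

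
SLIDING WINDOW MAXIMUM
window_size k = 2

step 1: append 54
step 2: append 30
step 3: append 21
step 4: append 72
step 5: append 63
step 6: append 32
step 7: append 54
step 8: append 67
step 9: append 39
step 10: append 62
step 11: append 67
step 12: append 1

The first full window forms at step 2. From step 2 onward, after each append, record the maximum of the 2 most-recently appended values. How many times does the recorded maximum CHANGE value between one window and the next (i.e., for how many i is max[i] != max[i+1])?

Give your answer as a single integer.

step 1: append 54 -> window=[54] (not full yet)
step 2: append 30 -> window=[54, 30] -> max=54
step 3: append 21 -> window=[30, 21] -> max=30
step 4: append 72 -> window=[21, 72] -> max=72
step 5: append 63 -> window=[72, 63] -> max=72
step 6: append 32 -> window=[63, 32] -> max=63
step 7: append 54 -> window=[32, 54] -> max=54
step 8: append 67 -> window=[54, 67] -> max=67
step 9: append 39 -> window=[67, 39] -> max=67
step 10: append 62 -> window=[39, 62] -> max=62
step 11: append 67 -> window=[62, 67] -> max=67
step 12: append 1 -> window=[67, 1] -> max=67
Recorded maximums: 54 30 72 72 63 54 67 67 62 67 67
Changes between consecutive maximums: 7

Answer: 7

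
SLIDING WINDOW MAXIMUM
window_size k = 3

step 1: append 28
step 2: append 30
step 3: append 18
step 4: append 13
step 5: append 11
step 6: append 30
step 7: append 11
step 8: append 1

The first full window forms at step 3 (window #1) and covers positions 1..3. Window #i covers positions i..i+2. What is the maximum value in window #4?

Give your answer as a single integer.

Answer: 30

Derivation:
step 1: append 28 -> window=[28] (not full yet)
step 2: append 30 -> window=[28, 30] (not full yet)
step 3: append 18 -> window=[28, 30, 18] -> max=30
step 4: append 13 -> window=[30, 18, 13] -> max=30
step 5: append 11 -> window=[18, 13, 11] -> max=18
step 6: append 30 -> window=[13, 11, 30] -> max=30
Window #4 max = 30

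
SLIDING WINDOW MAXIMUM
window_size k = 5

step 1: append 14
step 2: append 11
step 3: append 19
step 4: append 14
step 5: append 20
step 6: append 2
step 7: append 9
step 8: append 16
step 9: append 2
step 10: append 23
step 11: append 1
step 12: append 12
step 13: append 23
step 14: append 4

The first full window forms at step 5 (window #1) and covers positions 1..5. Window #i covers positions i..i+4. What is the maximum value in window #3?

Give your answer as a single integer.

Answer: 20

Derivation:
step 1: append 14 -> window=[14] (not full yet)
step 2: append 11 -> window=[14, 11] (not full yet)
step 3: append 19 -> window=[14, 11, 19] (not full yet)
step 4: append 14 -> window=[14, 11, 19, 14] (not full yet)
step 5: append 20 -> window=[14, 11, 19, 14, 20] -> max=20
step 6: append 2 -> window=[11, 19, 14, 20, 2] -> max=20
step 7: append 9 -> window=[19, 14, 20, 2, 9] -> max=20
Window #3 max = 20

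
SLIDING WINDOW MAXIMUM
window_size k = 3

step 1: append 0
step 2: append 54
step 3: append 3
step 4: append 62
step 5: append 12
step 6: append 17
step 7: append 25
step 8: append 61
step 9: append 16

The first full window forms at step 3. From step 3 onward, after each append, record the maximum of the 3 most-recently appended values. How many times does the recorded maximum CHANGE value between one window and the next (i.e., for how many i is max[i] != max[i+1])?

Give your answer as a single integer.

Answer: 3

Derivation:
step 1: append 0 -> window=[0] (not full yet)
step 2: append 54 -> window=[0, 54] (not full yet)
step 3: append 3 -> window=[0, 54, 3] -> max=54
step 4: append 62 -> window=[54, 3, 62] -> max=62
step 5: append 12 -> window=[3, 62, 12] -> max=62
step 6: append 17 -> window=[62, 12, 17] -> max=62
step 7: append 25 -> window=[12, 17, 25] -> max=25
step 8: append 61 -> window=[17, 25, 61] -> max=61
step 9: append 16 -> window=[25, 61, 16] -> max=61
Recorded maximums: 54 62 62 62 25 61 61
Changes between consecutive maximums: 3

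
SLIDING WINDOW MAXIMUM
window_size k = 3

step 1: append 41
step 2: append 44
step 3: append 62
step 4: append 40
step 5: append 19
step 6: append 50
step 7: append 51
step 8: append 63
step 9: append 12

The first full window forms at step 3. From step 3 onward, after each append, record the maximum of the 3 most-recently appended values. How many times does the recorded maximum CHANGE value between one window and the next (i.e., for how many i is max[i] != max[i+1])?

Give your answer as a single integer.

step 1: append 41 -> window=[41] (not full yet)
step 2: append 44 -> window=[41, 44] (not full yet)
step 3: append 62 -> window=[41, 44, 62] -> max=62
step 4: append 40 -> window=[44, 62, 40] -> max=62
step 5: append 19 -> window=[62, 40, 19] -> max=62
step 6: append 50 -> window=[40, 19, 50] -> max=50
step 7: append 51 -> window=[19, 50, 51] -> max=51
step 8: append 63 -> window=[50, 51, 63] -> max=63
step 9: append 12 -> window=[51, 63, 12] -> max=63
Recorded maximums: 62 62 62 50 51 63 63
Changes between consecutive maximums: 3

Answer: 3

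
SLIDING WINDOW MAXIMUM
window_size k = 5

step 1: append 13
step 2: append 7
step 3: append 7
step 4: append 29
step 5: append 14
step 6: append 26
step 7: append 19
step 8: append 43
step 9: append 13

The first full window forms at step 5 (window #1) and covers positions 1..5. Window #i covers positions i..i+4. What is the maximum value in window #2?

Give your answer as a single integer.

step 1: append 13 -> window=[13] (not full yet)
step 2: append 7 -> window=[13, 7] (not full yet)
step 3: append 7 -> window=[13, 7, 7] (not full yet)
step 4: append 29 -> window=[13, 7, 7, 29] (not full yet)
step 5: append 14 -> window=[13, 7, 7, 29, 14] -> max=29
step 6: append 26 -> window=[7, 7, 29, 14, 26] -> max=29
Window #2 max = 29

Answer: 29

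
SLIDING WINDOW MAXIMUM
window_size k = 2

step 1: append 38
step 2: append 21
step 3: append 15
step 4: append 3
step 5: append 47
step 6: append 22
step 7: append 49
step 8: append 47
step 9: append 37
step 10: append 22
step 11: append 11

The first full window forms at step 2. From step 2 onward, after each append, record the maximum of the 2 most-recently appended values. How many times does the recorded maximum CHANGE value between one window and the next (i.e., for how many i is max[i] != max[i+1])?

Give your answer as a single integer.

step 1: append 38 -> window=[38] (not full yet)
step 2: append 21 -> window=[38, 21] -> max=38
step 3: append 15 -> window=[21, 15] -> max=21
step 4: append 3 -> window=[15, 3] -> max=15
step 5: append 47 -> window=[3, 47] -> max=47
step 6: append 22 -> window=[47, 22] -> max=47
step 7: append 49 -> window=[22, 49] -> max=49
step 8: append 47 -> window=[49, 47] -> max=49
step 9: append 37 -> window=[47, 37] -> max=47
step 10: append 22 -> window=[37, 22] -> max=37
step 11: append 11 -> window=[22, 11] -> max=22
Recorded maximums: 38 21 15 47 47 49 49 47 37 22
Changes between consecutive maximums: 7

Answer: 7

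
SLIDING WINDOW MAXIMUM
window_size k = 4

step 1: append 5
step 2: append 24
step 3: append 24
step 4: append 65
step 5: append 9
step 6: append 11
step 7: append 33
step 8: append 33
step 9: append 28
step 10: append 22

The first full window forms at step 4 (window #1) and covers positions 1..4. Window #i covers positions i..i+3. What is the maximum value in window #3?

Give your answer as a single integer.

step 1: append 5 -> window=[5] (not full yet)
step 2: append 24 -> window=[5, 24] (not full yet)
step 3: append 24 -> window=[5, 24, 24] (not full yet)
step 4: append 65 -> window=[5, 24, 24, 65] -> max=65
step 5: append 9 -> window=[24, 24, 65, 9] -> max=65
step 6: append 11 -> window=[24, 65, 9, 11] -> max=65
Window #3 max = 65

Answer: 65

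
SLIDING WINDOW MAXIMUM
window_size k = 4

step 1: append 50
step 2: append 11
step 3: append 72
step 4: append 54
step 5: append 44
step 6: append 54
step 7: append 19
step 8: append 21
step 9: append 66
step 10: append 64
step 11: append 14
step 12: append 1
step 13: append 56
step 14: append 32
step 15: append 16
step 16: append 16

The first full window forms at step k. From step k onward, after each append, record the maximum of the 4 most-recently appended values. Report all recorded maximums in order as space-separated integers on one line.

step 1: append 50 -> window=[50] (not full yet)
step 2: append 11 -> window=[50, 11] (not full yet)
step 3: append 72 -> window=[50, 11, 72] (not full yet)
step 4: append 54 -> window=[50, 11, 72, 54] -> max=72
step 5: append 44 -> window=[11, 72, 54, 44] -> max=72
step 6: append 54 -> window=[72, 54, 44, 54] -> max=72
step 7: append 19 -> window=[54, 44, 54, 19] -> max=54
step 8: append 21 -> window=[44, 54, 19, 21] -> max=54
step 9: append 66 -> window=[54, 19, 21, 66] -> max=66
step 10: append 64 -> window=[19, 21, 66, 64] -> max=66
step 11: append 14 -> window=[21, 66, 64, 14] -> max=66
step 12: append 1 -> window=[66, 64, 14, 1] -> max=66
step 13: append 56 -> window=[64, 14, 1, 56] -> max=64
step 14: append 32 -> window=[14, 1, 56, 32] -> max=56
step 15: append 16 -> window=[1, 56, 32, 16] -> max=56
step 16: append 16 -> window=[56, 32, 16, 16] -> max=56

Answer: 72 72 72 54 54 66 66 66 66 64 56 56 56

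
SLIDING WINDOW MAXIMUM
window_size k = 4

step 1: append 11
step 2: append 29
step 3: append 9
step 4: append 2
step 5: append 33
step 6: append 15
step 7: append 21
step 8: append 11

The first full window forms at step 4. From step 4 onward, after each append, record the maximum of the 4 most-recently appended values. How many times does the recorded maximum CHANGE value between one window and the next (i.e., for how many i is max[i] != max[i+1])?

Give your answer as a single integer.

step 1: append 11 -> window=[11] (not full yet)
step 2: append 29 -> window=[11, 29] (not full yet)
step 3: append 9 -> window=[11, 29, 9] (not full yet)
step 4: append 2 -> window=[11, 29, 9, 2] -> max=29
step 5: append 33 -> window=[29, 9, 2, 33] -> max=33
step 6: append 15 -> window=[9, 2, 33, 15] -> max=33
step 7: append 21 -> window=[2, 33, 15, 21] -> max=33
step 8: append 11 -> window=[33, 15, 21, 11] -> max=33
Recorded maximums: 29 33 33 33 33
Changes between consecutive maximums: 1

Answer: 1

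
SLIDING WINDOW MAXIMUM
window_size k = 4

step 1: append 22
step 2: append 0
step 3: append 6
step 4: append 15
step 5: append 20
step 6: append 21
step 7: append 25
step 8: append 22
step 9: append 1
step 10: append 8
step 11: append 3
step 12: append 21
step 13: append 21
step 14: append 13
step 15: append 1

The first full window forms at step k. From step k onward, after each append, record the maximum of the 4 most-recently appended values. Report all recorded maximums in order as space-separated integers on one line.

Answer: 22 20 21 25 25 25 25 22 21 21 21 21

Derivation:
step 1: append 22 -> window=[22] (not full yet)
step 2: append 0 -> window=[22, 0] (not full yet)
step 3: append 6 -> window=[22, 0, 6] (not full yet)
step 4: append 15 -> window=[22, 0, 6, 15] -> max=22
step 5: append 20 -> window=[0, 6, 15, 20] -> max=20
step 6: append 21 -> window=[6, 15, 20, 21] -> max=21
step 7: append 25 -> window=[15, 20, 21, 25] -> max=25
step 8: append 22 -> window=[20, 21, 25, 22] -> max=25
step 9: append 1 -> window=[21, 25, 22, 1] -> max=25
step 10: append 8 -> window=[25, 22, 1, 8] -> max=25
step 11: append 3 -> window=[22, 1, 8, 3] -> max=22
step 12: append 21 -> window=[1, 8, 3, 21] -> max=21
step 13: append 21 -> window=[8, 3, 21, 21] -> max=21
step 14: append 13 -> window=[3, 21, 21, 13] -> max=21
step 15: append 1 -> window=[21, 21, 13, 1] -> max=21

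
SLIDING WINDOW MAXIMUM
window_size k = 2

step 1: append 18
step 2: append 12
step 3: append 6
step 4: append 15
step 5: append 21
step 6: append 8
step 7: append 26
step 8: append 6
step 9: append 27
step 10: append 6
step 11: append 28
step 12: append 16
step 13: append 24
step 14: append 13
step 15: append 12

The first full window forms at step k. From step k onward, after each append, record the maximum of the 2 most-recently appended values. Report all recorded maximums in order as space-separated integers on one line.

Answer: 18 12 15 21 21 26 26 27 27 28 28 24 24 13

Derivation:
step 1: append 18 -> window=[18] (not full yet)
step 2: append 12 -> window=[18, 12] -> max=18
step 3: append 6 -> window=[12, 6] -> max=12
step 4: append 15 -> window=[6, 15] -> max=15
step 5: append 21 -> window=[15, 21] -> max=21
step 6: append 8 -> window=[21, 8] -> max=21
step 7: append 26 -> window=[8, 26] -> max=26
step 8: append 6 -> window=[26, 6] -> max=26
step 9: append 27 -> window=[6, 27] -> max=27
step 10: append 6 -> window=[27, 6] -> max=27
step 11: append 28 -> window=[6, 28] -> max=28
step 12: append 16 -> window=[28, 16] -> max=28
step 13: append 24 -> window=[16, 24] -> max=24
step 14: append 13 -> window=[24, 13] -> max=24
step 15: append 12 -> window=[13, 12] -> max=13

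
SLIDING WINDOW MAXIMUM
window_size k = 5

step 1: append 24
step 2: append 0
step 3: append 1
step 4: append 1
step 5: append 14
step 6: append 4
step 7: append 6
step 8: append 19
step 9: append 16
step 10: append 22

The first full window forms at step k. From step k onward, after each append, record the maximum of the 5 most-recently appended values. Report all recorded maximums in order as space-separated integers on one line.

Answer: 24 14 14 19 19 22

Derivation:
step 1: append 24 -> window=[24] (not full yet)
step 2: append 0 -> window=[24, 0] (not full yet)
step 3: append 1 -> window=[24, 0, 1] (not full yet)
step 4: append 1 -> window=[24, 0, 1, 1] (not full yet)
step 5: append 14 -> window=[24, 0, 1, 1, 14] -> max=24
step 6: append 4 -> window=[0, 1, 1, 14, 4] -> max=14
step 7: append 6 -> window=[1, 1, 14, 4, 6] -> max=14
step 8: append 19 -> window=[1, 14, 4, 6, 19] -> max=19
step 9: append 16 -> window=[14, 4, 6, 19, 16] -> max=19
step 10: append 22 -> window=[4, 6, 19, 16, 22] -> max=22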